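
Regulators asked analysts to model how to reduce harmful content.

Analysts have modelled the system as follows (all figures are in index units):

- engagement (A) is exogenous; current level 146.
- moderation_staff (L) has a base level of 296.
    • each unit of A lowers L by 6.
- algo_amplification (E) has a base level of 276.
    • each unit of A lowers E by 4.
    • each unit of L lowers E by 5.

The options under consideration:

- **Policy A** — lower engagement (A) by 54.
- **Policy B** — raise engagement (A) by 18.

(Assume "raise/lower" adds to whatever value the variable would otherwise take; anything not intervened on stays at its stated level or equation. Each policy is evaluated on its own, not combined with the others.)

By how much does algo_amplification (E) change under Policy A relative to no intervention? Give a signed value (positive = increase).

Baseline:
  A = 146
  L = 296 − 6·146 = -580
  E = 276 − 4·146 − 5·(-580) = 2592
Policy A (A − 54):
  A = 146 − 54 = 92
  L = 296 − 6·92 = -256
  E = 276 − 4·92 − 5·(-256) = 1188
Change in E: 1188 − 2592 = -1404

-1404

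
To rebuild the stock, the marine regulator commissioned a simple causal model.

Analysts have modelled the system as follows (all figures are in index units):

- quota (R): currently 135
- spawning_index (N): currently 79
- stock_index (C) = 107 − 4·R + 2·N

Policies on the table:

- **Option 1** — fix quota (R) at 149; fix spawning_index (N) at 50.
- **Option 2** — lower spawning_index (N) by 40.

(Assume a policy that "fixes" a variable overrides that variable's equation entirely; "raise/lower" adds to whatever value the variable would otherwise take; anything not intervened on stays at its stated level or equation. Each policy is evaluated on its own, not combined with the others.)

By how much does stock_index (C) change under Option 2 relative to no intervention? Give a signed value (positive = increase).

-80

Baseline:
  R = 135
  N = 79
  C = 107 − 4·135 + 2·79 = -275
Option 2 (N − 40):
  R = 135
  N = 79 − 40 = 39
  C = 107 − 4·135 + 2·39 = -355
Change in C: -355 − (-275) = -80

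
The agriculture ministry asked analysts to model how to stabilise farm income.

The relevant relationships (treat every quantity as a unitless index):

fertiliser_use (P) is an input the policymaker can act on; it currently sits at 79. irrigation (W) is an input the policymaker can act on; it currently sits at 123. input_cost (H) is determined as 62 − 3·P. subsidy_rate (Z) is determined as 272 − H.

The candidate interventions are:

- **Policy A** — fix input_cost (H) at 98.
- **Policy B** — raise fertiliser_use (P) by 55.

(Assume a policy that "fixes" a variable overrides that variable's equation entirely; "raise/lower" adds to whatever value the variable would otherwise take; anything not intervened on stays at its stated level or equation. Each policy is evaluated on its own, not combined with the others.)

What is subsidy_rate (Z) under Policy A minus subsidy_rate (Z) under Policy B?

Policy A (H := 98):
  P = 79
  H = 98
  Z = 272 − 98 = 174
Policy B (P + 55):
  P = 79 + 55 = 134
  H = 62 − 3·134 = -340
  Z = 272 − (-340) = 612
Z: 174 − 612 = -438

-438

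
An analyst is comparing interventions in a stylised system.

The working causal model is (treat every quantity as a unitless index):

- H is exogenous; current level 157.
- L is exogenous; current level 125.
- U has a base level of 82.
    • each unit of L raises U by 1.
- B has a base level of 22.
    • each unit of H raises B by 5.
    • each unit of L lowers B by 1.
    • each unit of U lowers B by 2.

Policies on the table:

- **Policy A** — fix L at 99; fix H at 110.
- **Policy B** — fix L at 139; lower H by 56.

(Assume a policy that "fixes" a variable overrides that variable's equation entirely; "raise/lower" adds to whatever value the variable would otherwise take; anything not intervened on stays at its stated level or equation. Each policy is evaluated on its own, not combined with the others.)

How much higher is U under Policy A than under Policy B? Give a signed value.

Policy A (L := 99, H := 110):
  L = 99
  U = 82 + 99 = 181
Policy B (L := 139, H − 56):
  L = 139
  U = 82 + 139 = 221
U: 181 − 221 = -40

-40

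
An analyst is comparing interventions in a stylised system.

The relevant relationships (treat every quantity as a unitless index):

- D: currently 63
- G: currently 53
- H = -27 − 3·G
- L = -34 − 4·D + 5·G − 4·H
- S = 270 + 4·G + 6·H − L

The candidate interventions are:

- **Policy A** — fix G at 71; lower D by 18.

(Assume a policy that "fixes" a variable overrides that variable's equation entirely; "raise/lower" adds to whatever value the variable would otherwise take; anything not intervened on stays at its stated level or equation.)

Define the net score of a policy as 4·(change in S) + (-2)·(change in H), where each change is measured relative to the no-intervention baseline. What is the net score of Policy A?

-2412

Baseline:
  D = 63
  G = 53
  H = -27 − 3·53 = -186
  L = -34 − 4·63 + 5·53 − 4·(-186) = 723
  S = 270 + 4·53 + 6·(-186) − 723 = -1357
Policy A (G := 71, D − 18):
  D = 63 − 18 = 45
  G = 71
  H = -27 − 3·71 = -240
  L = -34 − 4·45 + 5·71 − 4·(-240) = 1101
  S = 270 + 4·71 + 6·(-240) − 1101 = -1987
ΔS = -1987 − (-1357) = -630; ΔH = -240 − (-186) = -54
Score = 4·(-630) + (-2)·(-54) = -2412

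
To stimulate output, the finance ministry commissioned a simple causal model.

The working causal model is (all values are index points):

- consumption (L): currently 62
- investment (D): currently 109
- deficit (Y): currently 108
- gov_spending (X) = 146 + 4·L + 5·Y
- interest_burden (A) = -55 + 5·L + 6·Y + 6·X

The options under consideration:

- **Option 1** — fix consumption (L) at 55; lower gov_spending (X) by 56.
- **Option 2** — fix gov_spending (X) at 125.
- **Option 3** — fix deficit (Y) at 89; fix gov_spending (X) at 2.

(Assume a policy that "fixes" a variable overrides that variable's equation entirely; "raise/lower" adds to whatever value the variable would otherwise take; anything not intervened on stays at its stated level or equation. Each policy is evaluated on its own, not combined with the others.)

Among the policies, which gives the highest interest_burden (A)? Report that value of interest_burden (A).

Option 1 (L := 55, X − 56):
  L = 55
  Y = 108
  X = 146 + 4·55 + 5·108 (−56 from intervention) = 850
  A = -55 + 5·55 + 6·108 + 6·850 = 5968
Option 2 (X := 125):
  L = 62
  Y = 108
  X = 125
  A = -55 + 5·62 + 6·108 + 6·125 = 1653
Option 3 (Y := 89, X := 2):
  L = 62
  Y = 89
  X = 2
  A = -55 + 5·62 + 6·89 + 6·2 = 801
Comparing — Option 1: A=5968, Option 2: A=1653, Option 3: A=801. Highest is 5968 (Option 1).

5968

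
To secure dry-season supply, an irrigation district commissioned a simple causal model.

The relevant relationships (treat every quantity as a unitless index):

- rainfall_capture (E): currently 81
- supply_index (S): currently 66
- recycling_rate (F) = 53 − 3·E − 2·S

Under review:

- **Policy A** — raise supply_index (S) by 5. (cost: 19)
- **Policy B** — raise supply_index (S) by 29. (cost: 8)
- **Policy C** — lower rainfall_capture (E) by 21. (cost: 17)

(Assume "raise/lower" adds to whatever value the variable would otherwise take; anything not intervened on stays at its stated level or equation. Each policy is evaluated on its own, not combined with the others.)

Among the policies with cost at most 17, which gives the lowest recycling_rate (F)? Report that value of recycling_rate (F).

Policy B (S + 29):
  E = 81
  S = 66 + 29 = 95
  F = 53 − 3·81 − 2·95 = -380
Policy C (E − 21):
  E = 81 − 21 = 60
  S = 66
  F = 53 − 3·60 − 2·66 = -259
Comparing — Policy B: F=-380, Policy C: F=-259. Lowest is -380 (Policy B).

-380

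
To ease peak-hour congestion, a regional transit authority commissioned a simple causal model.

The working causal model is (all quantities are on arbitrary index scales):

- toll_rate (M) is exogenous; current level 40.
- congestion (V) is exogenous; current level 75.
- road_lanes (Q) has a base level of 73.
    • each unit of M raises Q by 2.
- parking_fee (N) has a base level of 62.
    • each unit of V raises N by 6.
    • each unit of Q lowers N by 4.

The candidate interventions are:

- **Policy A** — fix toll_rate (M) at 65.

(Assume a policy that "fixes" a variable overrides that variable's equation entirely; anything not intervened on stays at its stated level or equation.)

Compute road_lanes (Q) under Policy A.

Policy A (M := 65):
  M = 65
  Q = 73 + 2·65 = 203

203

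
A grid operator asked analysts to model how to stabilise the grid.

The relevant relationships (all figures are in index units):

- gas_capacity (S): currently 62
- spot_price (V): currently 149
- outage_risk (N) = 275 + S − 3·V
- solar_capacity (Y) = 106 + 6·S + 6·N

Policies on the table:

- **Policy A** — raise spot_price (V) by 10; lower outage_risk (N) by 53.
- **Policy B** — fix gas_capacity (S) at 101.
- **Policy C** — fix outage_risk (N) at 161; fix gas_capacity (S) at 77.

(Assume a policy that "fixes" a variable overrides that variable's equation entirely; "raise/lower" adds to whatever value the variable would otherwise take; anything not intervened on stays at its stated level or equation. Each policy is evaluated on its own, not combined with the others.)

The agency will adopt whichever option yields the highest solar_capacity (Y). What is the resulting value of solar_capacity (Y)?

Policy A (V + 10, N − 53):
  S = 62
  V = 149 + 10 = 159
  N = 275 + 62 − 3·159 (−53 from intervention) = -193
  Y = 106 + 6·62 + 6·(-193) = -680
Policy B (S := 101):
  S = 101
  V = 149
  N = 275 + 101 − 3·149 = -71
  Y = 106 + 6·101 + 6·(-71) = 286
Policy C (N := 161, S := 77):
  S = 77
  V = 149
  N = 161
  Y = 106 + 6·77 + 6·161 = 1534
Comparing — Policy A: Y=-680, Policy B: Y=286, Policy C: Y=1534. Highest is 1534 (Policy C).

1534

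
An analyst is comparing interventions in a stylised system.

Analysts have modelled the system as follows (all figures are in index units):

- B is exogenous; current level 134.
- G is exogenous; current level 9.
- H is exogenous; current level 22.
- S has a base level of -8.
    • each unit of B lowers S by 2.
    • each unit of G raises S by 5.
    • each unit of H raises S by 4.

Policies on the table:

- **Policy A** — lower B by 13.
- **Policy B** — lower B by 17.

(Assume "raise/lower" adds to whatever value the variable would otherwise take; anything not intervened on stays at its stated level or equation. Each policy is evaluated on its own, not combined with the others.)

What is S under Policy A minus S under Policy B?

-8

Policy A (B − 13):
  B = 134 − 13 = 121
  G = 9
  H = 22
  S = -8 − 2·121 + 5·9 + 4·22 = -117
Policy B (B − 17):
  B = 134 − 17 = 117
  G = 9
  H = 22
  S = -8 − 2·117 + 5·9 + 4·22 = -109
S: -117 − (-109) = -8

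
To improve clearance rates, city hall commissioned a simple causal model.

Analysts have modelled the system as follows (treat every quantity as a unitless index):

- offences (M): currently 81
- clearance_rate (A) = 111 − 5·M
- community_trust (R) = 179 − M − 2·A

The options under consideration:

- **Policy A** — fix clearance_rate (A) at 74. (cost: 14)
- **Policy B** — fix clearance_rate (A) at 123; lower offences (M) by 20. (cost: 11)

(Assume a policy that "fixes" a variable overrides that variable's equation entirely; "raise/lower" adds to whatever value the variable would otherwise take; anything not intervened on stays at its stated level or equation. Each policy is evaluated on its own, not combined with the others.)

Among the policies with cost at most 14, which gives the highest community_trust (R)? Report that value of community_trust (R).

-50

Policy A (A := 74):
  M = 81
  A = 74
  R = 179 − 81 − 2·74 = -50
Policy B (A := 123, M − 20):
  M = 81 − 20 = 61
  A = 123
  R = 179 − 61 − 2·123 = -128
Comparing — Policy A: R=-50, Policy B: R=-128. Highest is -50 (Policy A).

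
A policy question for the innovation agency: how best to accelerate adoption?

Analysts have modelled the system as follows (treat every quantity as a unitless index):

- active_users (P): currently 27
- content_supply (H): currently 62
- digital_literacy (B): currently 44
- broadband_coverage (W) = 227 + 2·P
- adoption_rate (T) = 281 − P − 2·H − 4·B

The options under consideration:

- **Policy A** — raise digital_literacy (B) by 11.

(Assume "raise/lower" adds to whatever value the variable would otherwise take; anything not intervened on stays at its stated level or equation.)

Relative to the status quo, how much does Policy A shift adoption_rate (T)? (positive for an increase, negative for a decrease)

-44

Baseline:
  P = 27
  H = 62
  B = 44
  T = 281 − 27 − 2·62 − 4·44 = -46
Policy A (B + 11):
  P = 27
  H = 62
  B = 44 + 11 = 55
  T = 281 − 27 − 2·62 − 4·55 = -90
Change in T: -90 − (-46) = -44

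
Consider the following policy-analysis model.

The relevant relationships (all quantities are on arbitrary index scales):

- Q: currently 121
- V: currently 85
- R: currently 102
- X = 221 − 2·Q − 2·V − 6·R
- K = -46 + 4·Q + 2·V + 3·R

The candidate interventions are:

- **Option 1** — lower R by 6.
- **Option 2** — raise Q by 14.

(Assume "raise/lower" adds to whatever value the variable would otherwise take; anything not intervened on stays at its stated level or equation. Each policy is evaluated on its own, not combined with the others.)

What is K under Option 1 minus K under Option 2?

-74

Option 1 (R − 6):
  Q = 121
  V = 85
  R = 102 − 6 = 96
  K = -46 + 4·121 + 2·85 + 3·96 = 896
Option 2 (Q + 14):
  Q = 121 + 14 = 135
  V = 85
  R = 102
  K = -46 + 4·135 + 2·85 + 3·102 = 970
K: 896 − 970 = -74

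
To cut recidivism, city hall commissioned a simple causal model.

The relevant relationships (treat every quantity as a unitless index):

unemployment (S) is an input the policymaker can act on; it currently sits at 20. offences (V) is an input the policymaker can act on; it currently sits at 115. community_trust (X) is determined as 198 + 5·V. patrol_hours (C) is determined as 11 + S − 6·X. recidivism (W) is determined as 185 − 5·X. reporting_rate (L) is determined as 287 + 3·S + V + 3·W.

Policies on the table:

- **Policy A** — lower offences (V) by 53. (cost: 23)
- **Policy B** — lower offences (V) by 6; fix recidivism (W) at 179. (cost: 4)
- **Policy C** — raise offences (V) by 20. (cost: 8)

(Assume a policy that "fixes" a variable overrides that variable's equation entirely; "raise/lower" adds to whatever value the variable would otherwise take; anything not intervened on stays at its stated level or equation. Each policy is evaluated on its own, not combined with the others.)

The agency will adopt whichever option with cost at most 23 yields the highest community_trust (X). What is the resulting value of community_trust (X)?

Policy A (V − 53):
  V = 115 − 53 = 62
  X = 198 + 5·62 = 508
Policy B (V − 6, W := 179):
  V = 115 − 6 = 109
  X = 198 + 5·109 = 743
Policy C (V + 20):
  V = 115 + 20 = 135
  X = 198 + 5·135 = 873
Comparing — Policy A: X=508, Policy B: X=743, Policy C: X=873. Highest is 873 (Policy C).

873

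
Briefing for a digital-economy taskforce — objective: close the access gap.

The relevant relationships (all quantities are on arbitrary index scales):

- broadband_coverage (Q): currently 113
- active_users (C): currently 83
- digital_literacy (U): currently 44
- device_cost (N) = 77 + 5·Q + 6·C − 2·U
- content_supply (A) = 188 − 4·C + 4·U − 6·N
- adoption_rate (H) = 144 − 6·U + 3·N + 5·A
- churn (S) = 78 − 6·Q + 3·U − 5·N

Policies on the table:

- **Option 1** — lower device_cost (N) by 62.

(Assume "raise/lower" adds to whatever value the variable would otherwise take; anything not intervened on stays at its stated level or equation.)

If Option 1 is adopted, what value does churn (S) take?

Option 1 (N − 62):
  Q = 113
  C = 83
  U = 44
  N = 77 + 5·113 + 6·83 − 2·44 (−62 from intervention) = 990
  S = 78 − 6·113 + 3·44 − 5·990 = -5418

-5418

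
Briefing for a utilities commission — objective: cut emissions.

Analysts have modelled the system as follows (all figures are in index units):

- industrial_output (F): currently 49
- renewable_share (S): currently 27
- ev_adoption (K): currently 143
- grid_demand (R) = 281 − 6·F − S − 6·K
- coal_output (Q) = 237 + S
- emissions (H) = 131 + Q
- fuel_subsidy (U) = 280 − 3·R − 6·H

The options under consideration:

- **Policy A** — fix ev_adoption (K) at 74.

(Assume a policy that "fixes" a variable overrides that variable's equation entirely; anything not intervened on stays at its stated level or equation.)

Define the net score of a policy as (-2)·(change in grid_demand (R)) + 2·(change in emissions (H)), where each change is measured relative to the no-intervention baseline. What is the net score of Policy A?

-828

Baseline:
  F = 49
  S = 27
  K = 143
  R = 281 − 6·49 − 27 − 6·143 = -898
  Q = 237 + 27 = 264
  H = 131 + 264 = 395
Policy A (K := 74):
  F = 49
  S = 27
  K = 74
  R = 281 − 6·49 − 27 − 6·74 = -484
  Q = 237 + 27 = 264
  H = 131 + 264 = 395
ΔR = -484 − (-898) = 414; ΔH = 395 − 395 = 0
Score = (-2)·414 + 2·0 = -828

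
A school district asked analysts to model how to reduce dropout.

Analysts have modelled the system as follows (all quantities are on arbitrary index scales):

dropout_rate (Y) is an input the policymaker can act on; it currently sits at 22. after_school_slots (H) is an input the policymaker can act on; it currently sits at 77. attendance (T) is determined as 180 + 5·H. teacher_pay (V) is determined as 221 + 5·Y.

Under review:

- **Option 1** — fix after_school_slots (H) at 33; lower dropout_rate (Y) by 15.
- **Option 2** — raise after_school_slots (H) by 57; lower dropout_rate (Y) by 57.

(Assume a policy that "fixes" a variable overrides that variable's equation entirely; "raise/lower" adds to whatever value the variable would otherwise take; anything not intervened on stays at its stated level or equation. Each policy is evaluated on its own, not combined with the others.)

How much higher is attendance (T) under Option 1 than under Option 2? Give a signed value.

Option 1 (H := 33, Y − 15):
  H = 33
  T = 180 + 5·33 = 345
Option 2 (H + 57, Y − 57):
  H = 77 + 57 = 134
  T = 180 + 5·134 = 850
T: 345 − 850 = -505

-505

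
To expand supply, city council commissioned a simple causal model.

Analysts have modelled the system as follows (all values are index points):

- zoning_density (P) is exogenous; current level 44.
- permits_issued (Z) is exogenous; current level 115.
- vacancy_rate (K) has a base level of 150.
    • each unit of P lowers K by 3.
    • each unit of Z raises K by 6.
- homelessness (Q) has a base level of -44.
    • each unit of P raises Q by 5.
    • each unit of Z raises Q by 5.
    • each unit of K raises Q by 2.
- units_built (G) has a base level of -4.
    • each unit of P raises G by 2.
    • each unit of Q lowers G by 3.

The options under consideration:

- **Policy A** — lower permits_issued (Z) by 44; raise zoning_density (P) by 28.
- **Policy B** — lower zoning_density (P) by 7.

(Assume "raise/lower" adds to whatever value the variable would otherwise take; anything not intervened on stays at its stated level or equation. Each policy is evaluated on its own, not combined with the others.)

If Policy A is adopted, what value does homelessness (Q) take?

1391

Policy A (Z − 44, P + 28):
  P = 44 + 28 = 72
  Z = 115 − 44 = 71
  K = 150 − 3·72 + 6·71 = 360
  Q = -44 + 5·72 + 5·71 + 2·360 = 1391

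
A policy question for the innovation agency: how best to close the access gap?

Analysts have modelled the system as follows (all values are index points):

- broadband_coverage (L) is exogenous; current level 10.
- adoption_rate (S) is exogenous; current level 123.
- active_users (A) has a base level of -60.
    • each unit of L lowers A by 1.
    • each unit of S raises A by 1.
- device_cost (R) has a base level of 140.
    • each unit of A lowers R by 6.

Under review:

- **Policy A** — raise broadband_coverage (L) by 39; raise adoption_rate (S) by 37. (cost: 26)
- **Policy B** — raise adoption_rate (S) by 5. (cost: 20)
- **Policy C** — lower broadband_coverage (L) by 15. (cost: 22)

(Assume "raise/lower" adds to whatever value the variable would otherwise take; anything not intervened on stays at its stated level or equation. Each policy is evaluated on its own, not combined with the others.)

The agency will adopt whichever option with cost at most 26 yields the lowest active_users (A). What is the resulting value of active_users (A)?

Policy A (L + 39, S + 37):
  L = 10 + 39 = 49
  S = 123 + 37 = 160
  A = -60 − 49 + 160 = 51
Policy B (S + 5):
  L = 10
  S = 123 + 5 = 128
  A = -60 − 10 + 128 = 58
Policy C (L − 15):
  L = 10 − 15 = -5
  S = 123
  A = -60 − (-5) + 123 = 68
Comparing — Policy A: A=51, Policy B: A=58, Policy C: A=68. Lowest is 51 (Policy A).

51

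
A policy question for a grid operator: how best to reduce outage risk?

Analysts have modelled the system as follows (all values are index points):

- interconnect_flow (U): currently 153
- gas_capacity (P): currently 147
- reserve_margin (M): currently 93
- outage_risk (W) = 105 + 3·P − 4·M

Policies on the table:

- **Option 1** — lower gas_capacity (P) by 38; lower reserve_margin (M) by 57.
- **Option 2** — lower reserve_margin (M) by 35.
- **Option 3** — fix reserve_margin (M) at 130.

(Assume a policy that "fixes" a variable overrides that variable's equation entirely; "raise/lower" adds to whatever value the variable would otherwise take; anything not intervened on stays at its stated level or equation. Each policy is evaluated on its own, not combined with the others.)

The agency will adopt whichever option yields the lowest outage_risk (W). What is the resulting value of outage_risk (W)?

26

Option 1 (P − 38, M − 57):
  P = 147 − 38 = 109
  M = 93 − 57 = 36
  W = 105 + 3·109 − 4·36 = 288
Option 2 (M − 35):
  P = 147
  M = 93 − 35 = 58
  W = 105 + 3·147 − 4·58 = 314
Option 3 (M := 130):
  P = 147
  M = 130
  W = 105 + 3·147 − 4·130 = 26
Comparing — Option 1: W=288, Option 2: W=314, Option 3: W=26. Lowest is 26 (Option 3).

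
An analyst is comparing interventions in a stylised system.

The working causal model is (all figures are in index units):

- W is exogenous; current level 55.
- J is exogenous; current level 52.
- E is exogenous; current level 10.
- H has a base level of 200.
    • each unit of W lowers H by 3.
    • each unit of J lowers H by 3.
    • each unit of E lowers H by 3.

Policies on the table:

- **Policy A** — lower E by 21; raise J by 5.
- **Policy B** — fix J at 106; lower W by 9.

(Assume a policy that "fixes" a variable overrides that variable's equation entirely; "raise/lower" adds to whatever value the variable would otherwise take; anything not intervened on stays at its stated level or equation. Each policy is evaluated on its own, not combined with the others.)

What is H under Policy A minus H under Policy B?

Policy A (E − 21, J + 5):
  W = 55
  J = 52 + 5 = 57
  E = 10 − 21 = -11
  H = 200 − 3·55 − 3·57 − 3·(-11) = -103
Policy B (J := 106, W − 9):
  W = 55 − 9 = 46
  J = 106
  E = 10
  H = 200 − 3·46 − 3·106 − 3·10 = -286
H: -103 − (-286) = 183

183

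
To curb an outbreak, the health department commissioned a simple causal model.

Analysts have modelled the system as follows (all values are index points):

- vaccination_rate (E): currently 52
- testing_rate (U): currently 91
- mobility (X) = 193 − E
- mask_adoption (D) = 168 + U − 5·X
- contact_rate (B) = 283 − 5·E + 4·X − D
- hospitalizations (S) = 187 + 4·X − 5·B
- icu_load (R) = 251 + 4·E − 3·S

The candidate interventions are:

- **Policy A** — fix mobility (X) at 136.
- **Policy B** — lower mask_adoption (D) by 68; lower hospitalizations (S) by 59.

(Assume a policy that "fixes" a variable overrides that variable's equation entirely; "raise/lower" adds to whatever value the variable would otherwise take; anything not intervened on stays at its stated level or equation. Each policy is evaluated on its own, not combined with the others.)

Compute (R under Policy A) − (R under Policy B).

-1812

Policy A (X := 136):
  E = 52
  U = 91
  X = 136
  D = 168 + 91 − 5·136 = -421
  B = 283 − 5·52 + 4·136 − (-421) = 988
  S = 187 + 4·136 − 5·988 = -4209
  R = 251 + 4·52 − 3·(-4209) = 13086
Policy B (D − 68, S − 59):
  E = 52
  U = 91
  X = 193 − 52 = 141
  D = 168 + 91 − 5·141 (−68 from intervention) = -514
  B = 283 − 5·52 + 4·141 − (-514) = 1101
  S = 187 + 4·141 − 5·1101 (−59 from intervention) = -4813
  R = 251 + 4·52 − 3·(-4813) = 14898
R: 13086 − 14898 = -1812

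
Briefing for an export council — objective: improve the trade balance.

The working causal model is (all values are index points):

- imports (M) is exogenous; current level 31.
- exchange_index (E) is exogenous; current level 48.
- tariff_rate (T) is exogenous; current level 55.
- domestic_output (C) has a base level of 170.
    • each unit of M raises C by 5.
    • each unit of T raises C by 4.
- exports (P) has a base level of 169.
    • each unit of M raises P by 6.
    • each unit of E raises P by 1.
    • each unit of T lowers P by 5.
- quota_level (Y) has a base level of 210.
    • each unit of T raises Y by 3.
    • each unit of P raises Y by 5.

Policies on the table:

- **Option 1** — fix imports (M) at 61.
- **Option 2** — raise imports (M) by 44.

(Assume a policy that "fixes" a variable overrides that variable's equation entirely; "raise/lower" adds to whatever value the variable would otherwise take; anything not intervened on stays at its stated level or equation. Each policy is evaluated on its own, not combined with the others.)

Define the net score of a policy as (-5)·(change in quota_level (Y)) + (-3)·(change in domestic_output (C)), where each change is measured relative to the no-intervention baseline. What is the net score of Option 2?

-7260

Baseline:
  M = 31
  E = 48
  T = 55
  C = 170 + 5·31 + 4·55 = 545
  P = 169 + 6·31 + 48 − 5·55 = 128
  Y = 210 + 3·55 + 5·128 = 1015
Option 2 (M + 44):
  M = 31 + 44 = 75
  E = 48
  T = 55
  C = 170 + 5·75 + 4·55 = 765
  P = 169 + 6·75 + 48 − 5·55 = 392
  Y = 210 + 3·55 + 5·392 = 2335
ΔY = 2335 − 1015 = 1320; ΔC = 765 − 545 = 220
Score = (-5)·1320 + (-3)·220 = -7260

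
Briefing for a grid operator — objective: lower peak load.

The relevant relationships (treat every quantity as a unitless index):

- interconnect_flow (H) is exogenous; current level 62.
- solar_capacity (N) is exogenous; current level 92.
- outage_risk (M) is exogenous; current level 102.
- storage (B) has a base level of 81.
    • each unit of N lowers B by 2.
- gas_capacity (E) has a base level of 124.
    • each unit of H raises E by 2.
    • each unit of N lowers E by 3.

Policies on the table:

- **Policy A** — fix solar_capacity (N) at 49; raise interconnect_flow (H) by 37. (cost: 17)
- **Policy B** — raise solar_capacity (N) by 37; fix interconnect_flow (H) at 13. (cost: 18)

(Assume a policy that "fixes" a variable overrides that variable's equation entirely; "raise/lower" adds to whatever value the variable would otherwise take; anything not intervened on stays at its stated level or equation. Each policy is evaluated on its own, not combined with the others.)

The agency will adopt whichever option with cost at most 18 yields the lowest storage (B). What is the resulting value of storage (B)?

Policy A (N := 49, H + 37):
  N = 49
  B = 81 − 2·49 = -17
Policy B (N + 37, H := 13):
  N = 92 + 37 = 129
  B = 81 − 2·129 = -177
Comparing — Policy A: B=-17, Policy B: B=-177. Lowest is -177 (Policy B).

-177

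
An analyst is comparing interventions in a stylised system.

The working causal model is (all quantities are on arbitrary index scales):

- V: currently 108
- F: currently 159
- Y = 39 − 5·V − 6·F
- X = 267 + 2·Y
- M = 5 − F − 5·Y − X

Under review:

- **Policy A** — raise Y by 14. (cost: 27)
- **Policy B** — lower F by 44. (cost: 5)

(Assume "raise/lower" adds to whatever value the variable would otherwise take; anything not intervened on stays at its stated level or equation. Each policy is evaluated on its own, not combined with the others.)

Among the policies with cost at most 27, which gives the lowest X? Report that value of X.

-2615

Policy A (Y + 14):
  V = 108
  F = 159
  Y = 39 − 5·108 − 6·159 (+14 from intervention) = -1441
  X = 267 + 2·(-1441) = -2615
Policy B (F − 44):
  V = 108
  F = 159 − 44 = 115
  Y = 39 − 5·108 − 6·115 = -1191
  X = 267 + 2·(-1191) = -2115
Comparing — Policy A: X=-2615, Policy B: X=-2115. Lowest is -2615 (Policy A).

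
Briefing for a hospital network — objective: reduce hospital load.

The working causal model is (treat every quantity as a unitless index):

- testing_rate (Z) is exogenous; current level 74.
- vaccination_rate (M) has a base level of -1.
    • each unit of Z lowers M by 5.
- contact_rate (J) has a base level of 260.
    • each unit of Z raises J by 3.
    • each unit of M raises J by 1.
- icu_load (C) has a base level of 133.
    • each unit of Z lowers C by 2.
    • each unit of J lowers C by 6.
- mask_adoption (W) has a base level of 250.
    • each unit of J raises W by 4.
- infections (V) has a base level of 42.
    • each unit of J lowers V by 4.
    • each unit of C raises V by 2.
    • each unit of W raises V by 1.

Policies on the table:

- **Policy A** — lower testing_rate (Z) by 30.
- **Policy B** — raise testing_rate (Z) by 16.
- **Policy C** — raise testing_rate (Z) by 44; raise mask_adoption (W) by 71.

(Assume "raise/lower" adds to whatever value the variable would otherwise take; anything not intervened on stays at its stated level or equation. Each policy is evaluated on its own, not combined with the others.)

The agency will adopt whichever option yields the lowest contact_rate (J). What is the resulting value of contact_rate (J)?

Policy A (Z − 30):
  Z = 74 − 30 = 44
  M = -1 − 5·44 = -221
  J = 260 + 3·44 + (-221) = 171
Policy B (Z + 16):
  Z = 74 + 16 = 90
  M = -1 − 5·90 = -451
  J = 260 + 3·90 + (-451) = 79
Policy C (Z + 44, W + 71):
  Z = 74 + 44 = 118
  M = -1 − 5·118 = -591
  J = 260 + 3·118 + (-591) = 23
Comparing — Policy A: J=171, Policy B: J=79, Policy C: J=23. Lowest is 23 (Policy C).

23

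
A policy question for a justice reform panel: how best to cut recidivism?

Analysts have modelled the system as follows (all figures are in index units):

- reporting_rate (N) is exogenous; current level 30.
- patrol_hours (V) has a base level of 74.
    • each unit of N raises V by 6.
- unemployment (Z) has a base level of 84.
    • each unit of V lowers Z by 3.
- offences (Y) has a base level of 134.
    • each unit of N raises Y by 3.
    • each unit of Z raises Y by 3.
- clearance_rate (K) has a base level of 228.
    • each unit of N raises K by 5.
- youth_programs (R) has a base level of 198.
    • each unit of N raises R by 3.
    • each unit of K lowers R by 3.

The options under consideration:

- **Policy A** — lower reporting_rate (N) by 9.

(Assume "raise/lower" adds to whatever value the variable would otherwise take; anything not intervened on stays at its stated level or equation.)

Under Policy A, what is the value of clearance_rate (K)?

Policy A (N − 9):
  N = 30 − 9 = 21
  K = 228 + 5·21 = 333

333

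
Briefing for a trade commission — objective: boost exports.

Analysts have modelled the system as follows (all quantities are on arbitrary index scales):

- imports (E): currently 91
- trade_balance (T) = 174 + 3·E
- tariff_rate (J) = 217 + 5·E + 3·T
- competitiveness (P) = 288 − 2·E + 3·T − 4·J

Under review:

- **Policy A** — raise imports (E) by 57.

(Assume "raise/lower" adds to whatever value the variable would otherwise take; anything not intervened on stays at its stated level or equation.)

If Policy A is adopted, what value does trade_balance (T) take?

618

Policy A (E + 57):
  E = 91 + 57 = 148
  T = 174 + 3·148 = 618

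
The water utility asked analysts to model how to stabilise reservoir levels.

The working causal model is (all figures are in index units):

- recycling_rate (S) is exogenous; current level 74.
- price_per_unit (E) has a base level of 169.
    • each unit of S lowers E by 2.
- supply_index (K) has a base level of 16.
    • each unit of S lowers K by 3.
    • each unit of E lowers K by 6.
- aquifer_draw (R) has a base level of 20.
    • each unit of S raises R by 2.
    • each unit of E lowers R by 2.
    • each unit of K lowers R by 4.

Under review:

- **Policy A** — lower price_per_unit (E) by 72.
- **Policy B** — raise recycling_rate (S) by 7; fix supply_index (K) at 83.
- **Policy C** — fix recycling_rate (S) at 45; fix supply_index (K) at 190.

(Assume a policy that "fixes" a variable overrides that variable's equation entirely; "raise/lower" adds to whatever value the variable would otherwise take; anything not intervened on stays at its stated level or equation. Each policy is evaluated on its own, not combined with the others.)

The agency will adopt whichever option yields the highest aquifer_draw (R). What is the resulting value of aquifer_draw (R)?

Policy A (E − 72):
  S = 74
  E = 169 − 2·74 (−72 from intervention) = -51
  K = 16 − 3·74 − 6·(-51) = 100
  R = 20 + 2·74 − 2·(-51) − 4·100 = -130
Policy B (S + 7, K := 83):
  S = 74 + 7 = 81
  E = 169 − 2·81 = 7
  K = 83
  R = 20 + 2·81 − 2·7 − 4·83 = -164
Policy C (S := 45, K := 190):
  S = 45
  E = 169 − 2·45 = 79
  K = 190
  R = 20 + 2·45 − 2·79 − 4·190 = -808
Comparing — Policy A: R=-130, Policy B: R=-164, Policy C: R=-808. Highest is -130 (Policy A).

-130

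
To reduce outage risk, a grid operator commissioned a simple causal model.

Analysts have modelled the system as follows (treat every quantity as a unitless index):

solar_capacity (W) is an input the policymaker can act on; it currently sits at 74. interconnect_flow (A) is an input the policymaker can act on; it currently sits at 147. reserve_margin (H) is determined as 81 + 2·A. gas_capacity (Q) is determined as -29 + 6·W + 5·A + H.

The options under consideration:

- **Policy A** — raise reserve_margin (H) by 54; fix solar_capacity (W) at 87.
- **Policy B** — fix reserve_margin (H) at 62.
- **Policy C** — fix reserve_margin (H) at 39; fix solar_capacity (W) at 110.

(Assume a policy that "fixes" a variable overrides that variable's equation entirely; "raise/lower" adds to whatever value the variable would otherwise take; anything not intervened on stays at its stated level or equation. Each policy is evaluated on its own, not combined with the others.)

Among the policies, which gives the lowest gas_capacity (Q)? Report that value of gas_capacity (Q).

Policy A (H + 54, W := 87):
  W = 87
  A = 147
  H = 81 + 2·147 (+54 from intervention) = 429
  Q = -29 + 6·87 + 5·147 + 429 = 1657
Policy B (H := 62):
  W = 74
  A = 147
  H = 62
  Q = -29 + 6·74 + 5·147 + 62 = 1212
Policy C (H := 39, W := 110):
  W = 110
  A = 147
  H = 39
  Q = -29 + 6·110 + 5·147 + 39 = 1405
Comparing — Policy A: Q=1657, Policy B: Q=1212, Policy C: Q=1405. Lowest is 1212 (Policy B).

1212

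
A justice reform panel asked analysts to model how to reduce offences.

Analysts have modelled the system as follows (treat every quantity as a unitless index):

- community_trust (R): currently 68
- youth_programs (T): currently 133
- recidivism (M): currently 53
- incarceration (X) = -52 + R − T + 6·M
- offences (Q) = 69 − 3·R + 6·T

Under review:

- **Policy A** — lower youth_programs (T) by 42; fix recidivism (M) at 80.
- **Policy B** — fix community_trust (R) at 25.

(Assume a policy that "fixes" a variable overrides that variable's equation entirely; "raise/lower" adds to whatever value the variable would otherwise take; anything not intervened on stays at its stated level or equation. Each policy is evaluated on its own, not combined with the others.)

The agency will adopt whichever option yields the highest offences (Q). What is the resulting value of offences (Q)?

792

Policy A (T − 42, M := 80):
  R = 68
  T = 133 − 42 = 91
  Q = 69 − 3·68 + 6·91 = 411
Policy B (R := 25):
  R = 25
  T = 133
  Q = 69 − 3·25 + 6·133 = 792
Comparing — Policy A: Q=411, Policy B: Q=792. Highest is 792 (Policy B).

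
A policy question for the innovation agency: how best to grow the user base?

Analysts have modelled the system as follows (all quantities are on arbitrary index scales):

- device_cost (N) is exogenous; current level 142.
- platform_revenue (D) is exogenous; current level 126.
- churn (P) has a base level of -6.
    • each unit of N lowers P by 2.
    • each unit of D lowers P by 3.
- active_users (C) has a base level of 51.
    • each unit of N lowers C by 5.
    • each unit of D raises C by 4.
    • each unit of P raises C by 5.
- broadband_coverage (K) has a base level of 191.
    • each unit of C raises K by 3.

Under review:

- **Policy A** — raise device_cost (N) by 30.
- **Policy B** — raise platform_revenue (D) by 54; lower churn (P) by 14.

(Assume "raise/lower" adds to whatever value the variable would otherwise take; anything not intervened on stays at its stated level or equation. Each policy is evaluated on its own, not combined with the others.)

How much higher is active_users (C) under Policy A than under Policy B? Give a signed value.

214

Policy A (N + 30):
  N = 142 + 30 = 172
  D = 126
  P = -6 − 2·172 − 3·126 = -728
  C = 51 − 5·172 + 4·126 + 5·(-728) = -3945
Policy B (D + 54, P − 14):
  N = 142
  D = 126 + 54 = 180
  P = -6 − 2·142 − 3·180 (−14 from intervention) = -844
  C = 51 − 5·142 + 4·180 + 5·(-844) = -4159
C: -3945 − (-4159) = 214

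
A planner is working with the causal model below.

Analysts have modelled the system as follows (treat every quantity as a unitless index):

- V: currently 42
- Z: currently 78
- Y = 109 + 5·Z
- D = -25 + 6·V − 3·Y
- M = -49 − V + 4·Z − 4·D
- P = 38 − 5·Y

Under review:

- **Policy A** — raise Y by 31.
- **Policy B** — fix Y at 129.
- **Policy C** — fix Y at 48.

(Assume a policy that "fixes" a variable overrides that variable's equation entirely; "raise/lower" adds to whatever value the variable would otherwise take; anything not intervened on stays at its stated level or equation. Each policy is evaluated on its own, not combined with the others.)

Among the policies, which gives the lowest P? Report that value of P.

Policy A (Y + 31):
  Z = 78
  Y = 109 + 5·78 (+31 from intervention) = 530
  P = 38 − 5·530 = -2612
Policy B (Y := 129):
  Z = 78
  Y = 129
  P = 38 − 5·129 = -607
Policy C (Y := 48):
  Z = 78
  Y = 48
  P = 38 − 5·48 = -202
Comparing — Policy A: P=-2612, Policy B: P=-607, Policy C: P=-202. Lowest is -2612 (Policy A).

-2612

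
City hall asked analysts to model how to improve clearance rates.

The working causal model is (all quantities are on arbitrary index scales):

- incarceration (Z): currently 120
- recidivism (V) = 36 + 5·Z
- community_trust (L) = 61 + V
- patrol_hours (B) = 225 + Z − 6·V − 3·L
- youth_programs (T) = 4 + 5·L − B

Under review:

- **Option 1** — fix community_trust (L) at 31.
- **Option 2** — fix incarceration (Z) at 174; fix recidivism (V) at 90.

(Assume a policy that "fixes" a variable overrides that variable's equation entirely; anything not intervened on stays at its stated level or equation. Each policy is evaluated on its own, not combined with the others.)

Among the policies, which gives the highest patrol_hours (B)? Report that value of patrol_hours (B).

Option 1 (L := 31):
  Z = 120
  V = 36 + 5·120 = 636
  L = 31
  B = 225 + 120 − 6·636 − 3·31 = -3564
Option 2 (Z := 174, V := 90):
  Z = 174
  V = 90
  L = 61 + 90 = 151
  B = 225 + 174 − 6·90 − 3·151 = -594
Comparing — Option 1: B=-3564, Option 2: B=-594. Highest is -594 (Option 2).

-594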